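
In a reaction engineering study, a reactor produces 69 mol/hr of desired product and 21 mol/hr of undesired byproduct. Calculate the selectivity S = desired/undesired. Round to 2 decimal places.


S = desired product rate / undesired product rate
S = 69 / 21
S = 3.29


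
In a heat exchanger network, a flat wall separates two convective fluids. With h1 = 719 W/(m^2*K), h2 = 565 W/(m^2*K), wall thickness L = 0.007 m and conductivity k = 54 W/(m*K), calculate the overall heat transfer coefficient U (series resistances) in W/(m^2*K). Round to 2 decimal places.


1/U = 1/h1 + L/k + 1/h2
1/U = 1/719 + 0.007/54 + 1/565
1/U = 0.0013908206 + 0.0001296296 + 0.0017699115
1/U = 0.0032903617
U = 303.92 W/(m^2*K)


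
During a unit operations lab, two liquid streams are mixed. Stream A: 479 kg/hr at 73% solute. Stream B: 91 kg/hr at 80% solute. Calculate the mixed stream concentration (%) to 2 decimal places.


Mass balance on solute: F1*x1 + F2*x2 = F3*x3
F3 = F1 + F2 = 479 + 91 = 570 kg/hr
x3 = (F1*x1 + F2*x2)/F3
x3 = (479*0.73 + 91*0.8) / 570
x3 = 74.12%


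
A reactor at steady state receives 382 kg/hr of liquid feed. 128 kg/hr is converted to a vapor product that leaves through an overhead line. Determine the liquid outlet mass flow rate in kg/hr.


Steady-state mass balance on the main outlet: F_out = F_in - F_removed
F_out = 382 - 128
F_out = 254 kg/hr


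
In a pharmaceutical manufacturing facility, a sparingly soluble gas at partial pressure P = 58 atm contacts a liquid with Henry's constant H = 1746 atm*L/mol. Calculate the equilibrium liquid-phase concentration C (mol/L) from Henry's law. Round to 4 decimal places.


C = P / H
C = 58 / 1746
C = 0.0332 mol/L


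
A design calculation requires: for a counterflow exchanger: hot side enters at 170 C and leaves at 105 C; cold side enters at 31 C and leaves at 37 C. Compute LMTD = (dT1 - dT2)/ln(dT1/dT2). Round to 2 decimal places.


dT1 = Th_in - Tc_out = 170 - 37 = 133
dT2 = Th_out - Tc_in = 105 - 31 = 74
LMTD = (dT1 - dT2) / ln(dT1/dT2)
LMTD = (133 - 74) / ln(133/74)
LMTD = 100.63 K


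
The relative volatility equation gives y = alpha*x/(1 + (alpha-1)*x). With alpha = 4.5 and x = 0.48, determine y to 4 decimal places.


y = alpha*x / (1 + (alpha-1)*x)
y = 4.5*0.48 / (1 + (4.5-1)*0.48)
y = 2.16 / (1 + 1.68)
y = 2.16 / 2.68
y = 0.8060


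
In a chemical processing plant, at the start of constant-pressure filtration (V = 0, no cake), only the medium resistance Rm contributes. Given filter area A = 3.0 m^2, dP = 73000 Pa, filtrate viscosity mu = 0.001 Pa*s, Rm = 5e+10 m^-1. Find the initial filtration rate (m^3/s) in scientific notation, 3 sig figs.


rate = A * dP / (mu * Rm)
rate = 3.0 * 73000 / (0.001 * 5e+10)
rate = 219000.0 / 5.000e+07
rate = 4.38e-03 m^3/s


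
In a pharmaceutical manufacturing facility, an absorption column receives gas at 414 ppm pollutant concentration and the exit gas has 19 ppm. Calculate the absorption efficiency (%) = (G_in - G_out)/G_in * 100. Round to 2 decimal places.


Efficiency = (G_in - G_out) / G_in * 100%
Efficiency = (414 - 19) / 414 * 100
Efficiency = 395 / 414 * 100
Efficiency = 95.41%


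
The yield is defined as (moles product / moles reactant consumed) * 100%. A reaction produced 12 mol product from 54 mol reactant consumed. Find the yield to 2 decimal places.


Yield = (moles product / moles consumed) * 100%
Yield = (12 / 54) * 100
Yield = 0.2222 * 100
Yield = 22.22%


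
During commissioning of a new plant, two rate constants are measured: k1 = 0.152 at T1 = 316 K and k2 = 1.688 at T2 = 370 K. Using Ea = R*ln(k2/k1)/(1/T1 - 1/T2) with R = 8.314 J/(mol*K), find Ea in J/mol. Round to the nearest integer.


Ea = R * ln(k2/k1) / (1/T1 - 1/T2)
ln(k2/k1) = ln(1.688/0.152) = 2.4074192
1/T1 - 1/T2 = 1/316 - 1/370 = 0.000461854259
Ea = 8.314 * 2.4074192 / 0.000461854259
Ea = 43337 J/mol


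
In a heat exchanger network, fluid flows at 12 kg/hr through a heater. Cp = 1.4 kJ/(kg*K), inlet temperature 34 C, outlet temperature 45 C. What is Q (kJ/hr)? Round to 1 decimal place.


Q = m_dot * Cp * (T2 - T1)
Q = 12 * 1.4 * (45 - 34)
Q = 12 * 1.4 * 11
Q = 184.8 kJ/hr


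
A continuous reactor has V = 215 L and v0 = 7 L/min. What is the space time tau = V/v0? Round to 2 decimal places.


tau = V / v0
tau = 215 / 7
tau = 30.71 min


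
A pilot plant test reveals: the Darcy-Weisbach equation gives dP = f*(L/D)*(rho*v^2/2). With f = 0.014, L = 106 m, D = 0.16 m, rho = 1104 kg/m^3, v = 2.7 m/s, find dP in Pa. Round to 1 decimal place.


dP = f * (L/D) * (rho*v^2/2)
dP = 0.014 * (106/0.16) * (1104*2.7^2/2)
L/D = 662.5
rho*v^2/2 = 1104*7.29/2 = 4024.08
dP = 0.014 * 662.5 * 4024.08
dP = 37323.3 Pa


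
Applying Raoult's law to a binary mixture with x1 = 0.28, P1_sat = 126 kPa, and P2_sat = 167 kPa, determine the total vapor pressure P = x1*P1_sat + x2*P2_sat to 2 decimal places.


P = x1*P1_sat + x2*P2_sat
x2 = 1 - x1 = 1 - 0.28 = 0.72
P = 0.28*126 + 0.72*167
P = 35.28 + 120.24
P = 155.52 kPa


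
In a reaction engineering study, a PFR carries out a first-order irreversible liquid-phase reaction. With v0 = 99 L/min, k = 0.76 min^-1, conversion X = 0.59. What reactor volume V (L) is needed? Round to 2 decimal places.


V = (v0/k) * ln(1/(1-X))
V = (99/0.76) * ln(1/(1-0.59))
V = 130.263158 * ln(2.439024)
V = 130.263158 * 0.891598
V = 116.14 L


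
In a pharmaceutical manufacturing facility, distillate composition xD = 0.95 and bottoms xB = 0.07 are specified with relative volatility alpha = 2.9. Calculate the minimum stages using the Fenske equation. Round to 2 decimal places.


N_min = ln((xD*(1-xB))/(xB*(1-xD))) / ln(alpha)
Numerator inside ln: 0.8835 / 0.0035 = 252.428571
ln(252.428571) = 5.531128
ln(alpha) = ln(2.9) = 1.064711
N_min = 5.531128 / 1.064711 = 5.19


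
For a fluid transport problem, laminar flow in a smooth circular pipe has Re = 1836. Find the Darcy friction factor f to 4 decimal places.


f = 64 / Re
f = 64 / 1836
f = 0.0349


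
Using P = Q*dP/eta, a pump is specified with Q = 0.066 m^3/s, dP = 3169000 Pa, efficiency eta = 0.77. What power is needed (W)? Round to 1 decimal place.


P = Q * dP / eta
P = 0.066 * 3169000 / 0.77
P = 209154.0 / 0.77
P = 271628.6 W


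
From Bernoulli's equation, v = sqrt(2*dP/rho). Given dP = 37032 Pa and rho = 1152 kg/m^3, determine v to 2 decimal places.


v = sqrt(2*dP/rho)
v = sqrt(2*37032/1152)
v = sqrt(64.291667)
v = 8.02 m/s


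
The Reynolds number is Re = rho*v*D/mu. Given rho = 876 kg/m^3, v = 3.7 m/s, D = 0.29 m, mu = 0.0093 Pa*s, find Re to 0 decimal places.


Re = rho * v * D / mu
Re = 876 * 3.7 * 0.29 / 0.0093
Re = 939.948 / 0.0093
Re = 101070


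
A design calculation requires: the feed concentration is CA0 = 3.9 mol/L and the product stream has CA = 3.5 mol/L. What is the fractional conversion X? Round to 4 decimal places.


X = (CA0 - CA) / CA0
X = (3.9 - 3.5) / 3.9
X = 0.4 / 3.9
X = 0.1026


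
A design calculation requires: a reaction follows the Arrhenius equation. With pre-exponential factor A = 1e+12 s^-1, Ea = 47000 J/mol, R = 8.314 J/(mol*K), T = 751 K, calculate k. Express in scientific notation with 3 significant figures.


k = A * exp(-Ea/(R*T))
k = 1e+12 * exp(-47000 / (8.314 * 751))
k = 1e+12 * exp(-7.52745)
k = 5.38e+08


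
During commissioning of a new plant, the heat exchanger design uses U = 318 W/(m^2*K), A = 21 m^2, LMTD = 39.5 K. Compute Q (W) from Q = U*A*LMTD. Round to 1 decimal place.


Q = U * A * LMTD
Q = 318 * 21 * 39.5
Q = 263781.0 W


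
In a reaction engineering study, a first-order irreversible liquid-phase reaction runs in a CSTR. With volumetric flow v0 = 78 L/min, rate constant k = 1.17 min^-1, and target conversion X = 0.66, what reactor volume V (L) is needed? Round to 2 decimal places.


V = v0 * X / (k * (1 - X))
V = 78 * 0.66 / (1.17 * (1 - 0.66))
V = 51.48 / (1.17 * 0.34)
V = 51.48 / 0.3978
V = 129.41 L


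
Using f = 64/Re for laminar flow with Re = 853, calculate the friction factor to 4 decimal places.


f = 64 / Re
f = 64 / 853
f = 0.0750


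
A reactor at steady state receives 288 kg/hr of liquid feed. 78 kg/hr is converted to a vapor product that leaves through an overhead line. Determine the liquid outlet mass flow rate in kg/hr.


Steady-state mass balance on the main outlet: F_out = F_in - F_removed
F_out = 288 - 78
F_out = 210 kg/hr


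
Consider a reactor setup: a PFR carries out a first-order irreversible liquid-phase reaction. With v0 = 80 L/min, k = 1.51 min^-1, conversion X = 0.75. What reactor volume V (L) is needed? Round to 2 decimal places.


V = (v0/k) * ln(1/(1-X))
V = (80/1.51) * ln(1/(1-0.75))
V = 52.980132 * ln(4.0)
V = 52.980132 * 1.386294
V = 73.45 L


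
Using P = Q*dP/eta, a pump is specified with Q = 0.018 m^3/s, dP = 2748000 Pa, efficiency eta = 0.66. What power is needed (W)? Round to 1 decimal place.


P = Q * dP / eta
P = 0.018 * 2748000 / 0.66
P = 49464.0 / 0.66
P = 74945.5 W


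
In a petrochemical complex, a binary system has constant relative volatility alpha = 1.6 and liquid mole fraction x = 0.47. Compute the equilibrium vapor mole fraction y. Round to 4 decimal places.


y = alpha*x / (1 + (alpha-1)*x)
y = 1.6*0.47 / (1 + (1.6-1)*0.47)
y = 0.752 / (1 + 0.282)
y = 0.752 / 1.282
y = 0.5866


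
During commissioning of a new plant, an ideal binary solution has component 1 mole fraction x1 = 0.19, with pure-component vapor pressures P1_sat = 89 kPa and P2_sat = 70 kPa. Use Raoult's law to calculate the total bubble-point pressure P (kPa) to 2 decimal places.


P = x1*P1_sat + x2*P2_sat
x2 = 1 - x1 = 1 - 0.19 = 0.81
P = 0.19*89 + 0.81*70
P = 16.91 + 56.7
P = 73.61 kPa


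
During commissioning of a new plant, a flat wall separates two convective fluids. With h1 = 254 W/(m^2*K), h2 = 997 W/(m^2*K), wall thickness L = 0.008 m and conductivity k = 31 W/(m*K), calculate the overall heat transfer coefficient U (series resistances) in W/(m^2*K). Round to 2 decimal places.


1/U = 1/h1 + L/k + 1/h2
1/U = 1/254 + 0.008/31 + 1/997
1/U = 0.0039370079 + 0.0002580645 + 0.001003009
1/U = 0.0051980814
U = 192.38 W/(m^2*K)


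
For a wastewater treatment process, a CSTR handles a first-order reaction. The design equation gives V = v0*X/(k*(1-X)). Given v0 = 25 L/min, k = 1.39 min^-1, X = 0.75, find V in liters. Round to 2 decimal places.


V = v0 * X / (k * (1 - X))
V = 25 * 0.75 / (1.39 * (1 - 0.75))
V = 18.75 / (1.39 * 0.25)
V = 18.75 / 0.3475
V = 53.96 L


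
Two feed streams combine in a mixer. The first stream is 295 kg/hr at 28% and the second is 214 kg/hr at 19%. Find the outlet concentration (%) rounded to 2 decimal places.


Mass balance on solute: F1*x1 + F2*x2 = F3*x3
F3 = F1 + F2 = 295 + 214 = 509 kg/hr
x3 = (F1*x1 + F2*x2)/F3
x3 = (295*0.28 + 214*0.19) / 509
x3 = 24.22%


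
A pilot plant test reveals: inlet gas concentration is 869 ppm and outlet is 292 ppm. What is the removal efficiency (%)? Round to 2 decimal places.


Efficiency = (G_in - G_out) / G_in * 100%
Efficiency = (869 - 292) / 869 * 100
Efficiency = 577 / 869 * 100
Efficiency = 66.40%


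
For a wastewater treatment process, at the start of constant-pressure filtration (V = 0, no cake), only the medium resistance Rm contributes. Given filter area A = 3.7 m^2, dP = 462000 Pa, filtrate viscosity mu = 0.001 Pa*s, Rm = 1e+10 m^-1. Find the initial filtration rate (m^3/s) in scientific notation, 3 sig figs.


rate = A * dP / (mu * Rm)
rate = 3.7 * 462000 / (0.001 * 1e+10)
rate = 1709400.0 / 1.000e+07
rate = 1.71e-01 m^3/s


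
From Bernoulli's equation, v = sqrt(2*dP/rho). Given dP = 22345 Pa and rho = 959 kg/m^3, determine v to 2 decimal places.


v = sqrt(2*dP/rho)
v = sqrt(2*22345/959)
v = sqrt(46.600626)
v = 6.83 m/s


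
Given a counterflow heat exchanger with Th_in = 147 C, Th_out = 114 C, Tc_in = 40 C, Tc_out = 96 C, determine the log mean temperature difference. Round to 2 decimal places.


dT1 = Th_in - Tc_out = 147 - 96 = 51
dT2 = Th_out - Tc_in = 114 - 40 = 74
LMTD = (dT1 - dT2) / ln(dT1/dT2)
LMTD = (51 - 74) / ln(51/74)
LMTD = 61.79 K


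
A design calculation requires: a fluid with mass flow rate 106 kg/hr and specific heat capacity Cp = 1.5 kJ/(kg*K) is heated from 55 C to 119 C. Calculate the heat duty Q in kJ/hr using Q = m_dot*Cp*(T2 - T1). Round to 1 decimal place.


Q = m_dot * Cp * (T2 - T1)
Q = 106 * 1.5 * (119 - 55)
Q = 106 * 1.5 * 64
Q = 10176.0 kJ/hr


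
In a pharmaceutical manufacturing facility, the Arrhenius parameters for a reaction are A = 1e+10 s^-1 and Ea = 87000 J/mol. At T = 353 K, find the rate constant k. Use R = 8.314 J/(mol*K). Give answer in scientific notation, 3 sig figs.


k = A * exp(-Ea/(R*T))
k = 1e+10 * exp(-87000 / (8.314 * 353))
k = 1e+10 * exp(-29.643845)
k = 1.34e-03


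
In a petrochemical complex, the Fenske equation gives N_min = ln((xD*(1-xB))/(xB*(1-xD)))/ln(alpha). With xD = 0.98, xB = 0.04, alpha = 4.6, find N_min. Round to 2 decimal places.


N_min = ln((xD*(1-xB))/(xB*(1-xD))) / ln(alpha)
Numerator inside ln: 0.9408 / 0.0008 = 1176.0
ln(1176.0) = 7.069874
ln(alpha) = ln(4.6) = 1.526056
N_min = 7.069874 / 1.526056 = 4.63


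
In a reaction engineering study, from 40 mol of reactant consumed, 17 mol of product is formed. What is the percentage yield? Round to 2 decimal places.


Yield = (moles product / moles consumed) * 100%
Yield = (17 / 40) * 100
Yield = 0.425 * 100
Yield = 42.50%


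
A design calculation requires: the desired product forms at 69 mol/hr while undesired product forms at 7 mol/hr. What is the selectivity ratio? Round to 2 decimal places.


S = desired product rate / undesired product rate
S = 69 / 7
S = 9.86


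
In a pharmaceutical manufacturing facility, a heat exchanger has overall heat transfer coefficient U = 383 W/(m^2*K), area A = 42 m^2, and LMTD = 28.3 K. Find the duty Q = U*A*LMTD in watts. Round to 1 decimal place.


Q = U * A * LMTD
Q = 383 * 42 * 28.3
Q = 455233.8 W


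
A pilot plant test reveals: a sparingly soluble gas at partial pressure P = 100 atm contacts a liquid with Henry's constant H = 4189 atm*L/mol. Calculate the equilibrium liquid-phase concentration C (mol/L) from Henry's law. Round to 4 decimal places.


C = P / H
C = 100 / 4189
C = 0.0239 mol/L


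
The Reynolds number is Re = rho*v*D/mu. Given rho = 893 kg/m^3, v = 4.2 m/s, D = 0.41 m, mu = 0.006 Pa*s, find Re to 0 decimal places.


Re = rho * v * D / mu
Re = 893 * 4.2 * 0.41 / 0.006
Re = 1537.746 / 0.006
Re = 256291


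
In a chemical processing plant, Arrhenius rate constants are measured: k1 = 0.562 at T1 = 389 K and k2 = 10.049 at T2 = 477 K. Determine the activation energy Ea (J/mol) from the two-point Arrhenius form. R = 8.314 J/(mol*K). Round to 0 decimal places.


Ea = R * ln(k2/k1) / (1/T1 - 1/T2)
ln(k2/k1) = ln(10.049/0.562) = 2.8837266
1/T1 - 1/T2 = 1/389 - 1/477 = 0.000474258029
Ea = 8.314 * 2.8837266 / 0.000474258029
Ea = 50553 J/mol


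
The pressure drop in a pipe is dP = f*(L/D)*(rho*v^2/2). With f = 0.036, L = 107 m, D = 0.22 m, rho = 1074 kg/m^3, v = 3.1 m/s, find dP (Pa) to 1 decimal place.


dP = f * (L/D) * (rho*v^2/2)
dP = 0.036 * (107/0.22) * (1074*3.1^2/2)
L/D = 486.36363636
rho*v^2/2 = 1074*9.61/2 = 5160.57
dP = 0.036 * 486.36363636 * 5160.57
dP = 90356.9 Pa


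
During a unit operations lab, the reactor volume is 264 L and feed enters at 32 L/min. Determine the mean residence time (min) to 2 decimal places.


tau = V / v0
tau = 264 / 32
tau = 8.25 min


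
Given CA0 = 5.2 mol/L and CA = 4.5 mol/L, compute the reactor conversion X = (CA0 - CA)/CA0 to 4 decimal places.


X = (CA0 - CA) / CA0
X = (5.2 - 4.5) / 5.2
X = 0.7 / 5.2
X = 0.1346


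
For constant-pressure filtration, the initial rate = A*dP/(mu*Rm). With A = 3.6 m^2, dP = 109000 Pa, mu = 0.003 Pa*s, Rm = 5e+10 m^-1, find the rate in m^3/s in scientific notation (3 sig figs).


rate = A * dP / (mu * Rm)
rate = 3.6 * 109000 / (0.003 * 5e+10)
rate = 392400.0 / 1.500e+08
rate = 2.62e-03 m^3/s


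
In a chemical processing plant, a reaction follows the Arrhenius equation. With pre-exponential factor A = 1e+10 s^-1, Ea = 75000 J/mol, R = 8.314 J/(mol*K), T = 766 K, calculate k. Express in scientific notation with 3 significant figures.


k = A * exp(-Ea/(R*T))
k = 1e+10 * exp(-75000 / (8.314 * 766))
k = 1e+10 * exp(-11.776669)
k = 7.68e+04


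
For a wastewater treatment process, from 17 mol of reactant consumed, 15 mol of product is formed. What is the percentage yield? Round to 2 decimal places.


Yield = (moles product / moles consumed) * 100%
Yield = (15 / 17) * 100
Yield = 0.8824 * 100
Yield = 88.24%


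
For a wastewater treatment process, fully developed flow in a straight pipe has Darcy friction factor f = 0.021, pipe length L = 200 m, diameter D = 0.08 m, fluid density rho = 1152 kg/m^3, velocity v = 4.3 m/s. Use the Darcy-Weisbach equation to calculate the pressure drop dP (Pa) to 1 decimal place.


dP = f * (L/D) * (rho*v^2/2)
dP = 0.021 * (200/0.08) * (1152*4.3^2/2)
L/D = 2500.0
rho*v^2/2 = 1152*18.49/2 = 10650.24
dP = 0.021 * 2500.0 * 10650.24
dP = 559137.6 Pa


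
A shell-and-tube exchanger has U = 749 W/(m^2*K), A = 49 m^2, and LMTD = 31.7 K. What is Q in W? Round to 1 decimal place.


Q = U * A * LMTD
Q = 749 * 49 * 31.7
Q = 1163421.7 W


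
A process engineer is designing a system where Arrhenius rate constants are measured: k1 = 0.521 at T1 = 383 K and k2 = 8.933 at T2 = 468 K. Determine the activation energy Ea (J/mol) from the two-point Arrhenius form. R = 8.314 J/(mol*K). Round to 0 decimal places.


Ea = R * ln(k2/k1) / (1/T1 - 1/T2)
ln(k2/k1) = ln(8.933/0.521) = 2.8417575
1/T1 - 1/T2 = 1/383 - 1/468 = 0.000474213921
Ea = 8.314 * 2.8417575 / 0.000474213921
Ea = 49822 J/mol


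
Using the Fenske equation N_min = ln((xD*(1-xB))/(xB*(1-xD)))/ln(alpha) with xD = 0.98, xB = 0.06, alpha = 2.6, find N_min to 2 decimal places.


N_min = ln((xD*(1-xB))/(xB*(1-xD))) / ln(alpha)
Numerator inside ln: 0.9212 / 0.0012 = 767.666667
ln(767.666667) = 6.643356
ln(alpha) = ln(2.6) = 0.955511
N_min = 6.643356 / 0.955511 = 6.95


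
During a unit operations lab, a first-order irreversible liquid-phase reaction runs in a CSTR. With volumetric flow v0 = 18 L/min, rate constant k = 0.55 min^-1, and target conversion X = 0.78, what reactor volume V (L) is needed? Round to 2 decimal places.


V = v0 * X / (k * (1 - X))
V = 18 * 0.78 / (0.55 * (1 - 0.78))
V = 14.04 / (0.55 * 0.22)
V = 14.04 / 0.121
V = 116.03 L


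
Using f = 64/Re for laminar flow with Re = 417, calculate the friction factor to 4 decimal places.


f = 64 / Re
f = 64 / 417
f = 0.1535


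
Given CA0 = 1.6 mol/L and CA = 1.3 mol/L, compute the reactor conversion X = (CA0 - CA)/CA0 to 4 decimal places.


X = (CA0 - CA) / CA0
X = (1.6 - 1.3) / 1.6
X = 0.3 / 1.6
X = 0.1875


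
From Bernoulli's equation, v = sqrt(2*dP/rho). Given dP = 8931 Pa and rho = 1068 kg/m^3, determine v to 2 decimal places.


v = sqrt(2*dP/rho)
v = sqrt(2*8931/1068)
v = sqrt(16.724719)
v = 4.09 m/s


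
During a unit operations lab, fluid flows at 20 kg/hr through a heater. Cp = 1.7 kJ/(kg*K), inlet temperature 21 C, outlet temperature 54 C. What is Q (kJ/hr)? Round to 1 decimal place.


Q = m_dot * Cp * (T2 - T1)
Q = 20 * 1.7 * (54 - 21)
Q = 20 * 1.7 * 33
Q = 1122.0 kJ/hr


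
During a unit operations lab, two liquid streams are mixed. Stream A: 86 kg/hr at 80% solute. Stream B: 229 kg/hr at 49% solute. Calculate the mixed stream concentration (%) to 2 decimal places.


Mass balance on solute: F1*x1 + F2*x2 = F3*x3
F3 = F1 + F2 = 86 + 229 = 315 kg/hr
x3 = (F1*x1 + F2*x2)/F3
x3 = (86*0.8 + 229*0.49) / 315
x3 = 57.46%


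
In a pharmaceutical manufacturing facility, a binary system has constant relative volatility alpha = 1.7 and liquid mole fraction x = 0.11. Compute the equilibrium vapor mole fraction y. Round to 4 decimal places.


y = alpha*x / (1 + (alpha-1)*x)
y = 1.7*0.11 / (1 + (1.7-1)*0.11)
y = 0.187 / (1 + 0.077)
y = 0.187 / 1.077
y = 0.1736


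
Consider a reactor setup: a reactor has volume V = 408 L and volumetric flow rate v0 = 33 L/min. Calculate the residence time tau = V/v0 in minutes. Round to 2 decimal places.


tau = V / v0
tau = 408 / 33
tau = 12.36 min


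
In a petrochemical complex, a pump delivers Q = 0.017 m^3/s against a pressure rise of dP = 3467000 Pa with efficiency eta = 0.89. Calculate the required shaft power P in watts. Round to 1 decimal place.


P = Q * dP / eta
P = 0.017 * 3467000 / 0.89
P = 58939.0 / 0.89
P = 66223.6 W


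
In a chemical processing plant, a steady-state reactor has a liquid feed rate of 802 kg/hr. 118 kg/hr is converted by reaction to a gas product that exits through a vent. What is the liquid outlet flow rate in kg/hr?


Steady-state mass balance on the main outlet: F_out = F_in - F_removed
F_out = 802 - 118
F_out = 684 kg/hr


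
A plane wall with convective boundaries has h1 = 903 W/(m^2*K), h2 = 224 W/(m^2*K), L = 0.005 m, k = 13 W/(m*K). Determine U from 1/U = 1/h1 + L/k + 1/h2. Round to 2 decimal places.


1/U = 1/h1 + L/k + 1/h2
1/U = 1/903 + 0.005/13 + 1/224
1/U = 0.0011074197 + 0.0003846154 + 0.0044642857
1/U = 0.0059563208
U = 167.89 W/(m^2*K)


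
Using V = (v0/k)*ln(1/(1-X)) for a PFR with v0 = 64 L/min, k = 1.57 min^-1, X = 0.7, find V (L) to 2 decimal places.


V = (v0/k) * ln(1/(1-X))
V = (64/1.57) * ln(1/(1-0.7))
V = 40.764331 * ln(3.333333)
V = 40.764331 * 1.203973
V = 49.08 L


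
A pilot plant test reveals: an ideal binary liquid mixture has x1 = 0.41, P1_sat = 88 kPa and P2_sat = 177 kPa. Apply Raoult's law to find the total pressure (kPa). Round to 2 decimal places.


P = x1*P1_sat + x2*P2_sat
x2 = 1 - x1 = 1 - 0.41 = 0.59
P = 0.41*88 + 0.59*177
P = 36.08 + 104.43
P = 140.51 kPa


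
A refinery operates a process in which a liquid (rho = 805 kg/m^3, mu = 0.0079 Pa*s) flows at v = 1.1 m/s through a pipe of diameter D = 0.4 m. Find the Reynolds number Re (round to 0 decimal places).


Re = rho * v * D / mu
Re = 805 * 1.1 * 0.4 / 0.0079
Re = 354.2 / 0.0079
Re = 44835


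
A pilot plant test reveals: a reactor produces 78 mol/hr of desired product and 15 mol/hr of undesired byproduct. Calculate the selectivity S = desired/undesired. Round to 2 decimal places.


S = desired product rate / undesired product rate
S = 78 / 15
S = 5.20


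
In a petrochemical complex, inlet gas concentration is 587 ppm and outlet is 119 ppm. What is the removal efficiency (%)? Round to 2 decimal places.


Efficiency = (G_in - G_out) / G_in * 100%
Efficiency = (587 - 119) / 587 * 100
Efficiency = 468 / 587 * 100
Efficiency = 79.73%


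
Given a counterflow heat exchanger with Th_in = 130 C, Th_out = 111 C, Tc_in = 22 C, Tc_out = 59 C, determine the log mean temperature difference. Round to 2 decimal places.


dT1 = Th_in - Tc_out = 130 - 59 = 71
dT2 = Th_out - Tc_in = 111 - 22 = 89
LMTD = (dT1 - dT2) / ln(dT1/dT2)
LMTD = (71 - 89) / ln(71/89)
LMTD = 79.66 K


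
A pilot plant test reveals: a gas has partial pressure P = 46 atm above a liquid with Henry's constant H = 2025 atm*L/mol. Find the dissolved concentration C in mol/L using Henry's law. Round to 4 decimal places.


C = P / H
C = 46 / 2025
C = 0.0227 mol/L


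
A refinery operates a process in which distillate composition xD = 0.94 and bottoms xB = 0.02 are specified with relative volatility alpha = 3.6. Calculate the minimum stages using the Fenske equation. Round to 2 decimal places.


N_min = ln((xD*(1-xB))/(xB*(1-xD))) / ln(alpha)
Numerator inside ln: 0.9212 / 0.0012 = 767.666667
ln(767.666667) = 6.643356
ln(alpha) = ln(3.6) = 1.280934
N_min = 6.643356 / 1.280934 = 5.19


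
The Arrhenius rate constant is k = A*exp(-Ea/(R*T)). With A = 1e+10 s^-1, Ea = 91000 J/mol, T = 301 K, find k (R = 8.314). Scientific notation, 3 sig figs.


k = A * exp(-Ea/(R*T))
k = 1e+10 * exp(-91000 / (8.314 * 301))
k = 1e+10 * exp(-36.363433)
k = 1.61e-06


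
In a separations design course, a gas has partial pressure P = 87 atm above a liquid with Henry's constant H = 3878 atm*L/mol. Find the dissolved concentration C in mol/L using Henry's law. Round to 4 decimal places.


C = P / H
C = 87 / 3878
C = 0.0224 mol/L


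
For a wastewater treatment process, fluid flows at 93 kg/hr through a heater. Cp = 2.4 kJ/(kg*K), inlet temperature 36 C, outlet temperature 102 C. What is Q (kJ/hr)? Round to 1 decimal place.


Q = m_dot * Cp * (T2 - T1)
Q = 93 * 2.4 * (102 - 36)
Q = 93 * 2.4 * 66
Q = 14731.2 kJ/hr


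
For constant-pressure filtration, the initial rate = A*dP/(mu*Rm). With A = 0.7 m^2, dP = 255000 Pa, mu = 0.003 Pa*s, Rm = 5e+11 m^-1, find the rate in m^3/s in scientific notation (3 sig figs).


rate = A * dP / (mu * Rm)
rate = 0.7 * 255000 / (0.003 * 5e+11)
rate = 178500.0 / 1.500e+09
rate = 1.19e-04 m^3/s


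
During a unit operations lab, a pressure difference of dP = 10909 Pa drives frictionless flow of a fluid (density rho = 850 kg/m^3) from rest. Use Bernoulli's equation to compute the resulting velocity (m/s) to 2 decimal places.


v = sqrt(2*dP/rho)
v = sqrt(2*10909/850)
v = sqrt(25.668235)
v = 5.07 m/s


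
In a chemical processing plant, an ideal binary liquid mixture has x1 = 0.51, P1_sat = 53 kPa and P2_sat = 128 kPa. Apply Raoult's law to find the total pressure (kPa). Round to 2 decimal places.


P = x1*P1_sat + x2*P2_sat
x2 = 1 - x1 = 1 - 0.51 = 0.49
P = 0.51*53 + 0.49*128
P = 27.03 + 62.72
P = 89.75 kPa


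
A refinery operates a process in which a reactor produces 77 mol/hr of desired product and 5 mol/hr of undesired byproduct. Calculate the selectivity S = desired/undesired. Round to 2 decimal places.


S = desired product rate / undesired product rate
S = 77 / 5
S = 15.40


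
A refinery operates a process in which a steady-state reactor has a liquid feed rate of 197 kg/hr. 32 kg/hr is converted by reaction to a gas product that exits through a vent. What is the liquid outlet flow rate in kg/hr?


Steady-state mass balance on the main outlet: F_out = F_in - F_removed
F_out = 197 - 32
F_out = 165 kg/hr


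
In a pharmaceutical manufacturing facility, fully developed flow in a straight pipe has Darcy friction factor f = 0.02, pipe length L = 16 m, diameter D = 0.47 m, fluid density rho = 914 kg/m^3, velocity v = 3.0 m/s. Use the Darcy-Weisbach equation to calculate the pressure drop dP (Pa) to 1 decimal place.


dP = f * (L/D) * (rho*v^2/2)
dP = 0.02 * (16/0.47) * (914*3.0^2/2)
L/D = 34.04255319
rho*v^2/2 = 914*9.0/2 = 4113.0
dP = 0.02 * 34.04255319 * 4113.0
dP = 2800.3 Pa


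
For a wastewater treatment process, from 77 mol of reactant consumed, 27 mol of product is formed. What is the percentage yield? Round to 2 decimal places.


Yield = (moles product / moles consumed) * 100%
Yield = (27 / 77) * 100
Yield = 0.3506 * 100
Yield = 35.06%


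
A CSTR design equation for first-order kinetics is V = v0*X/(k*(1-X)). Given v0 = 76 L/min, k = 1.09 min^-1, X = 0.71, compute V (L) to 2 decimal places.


V = v0 * X / (k * (1 - X))
V = 76 * 0.71 / (1.09 * (1 - 0.71))
V = 53.96 / (1.09 * 0.29)
V = 53.96 / 0.3161
V = 170.71 L


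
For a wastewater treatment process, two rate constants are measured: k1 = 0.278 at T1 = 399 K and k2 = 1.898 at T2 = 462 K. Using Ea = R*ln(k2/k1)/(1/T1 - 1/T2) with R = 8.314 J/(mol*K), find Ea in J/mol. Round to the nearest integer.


Ea = R * ln(k2/k1) / (1/T1 - 1/T2)
ln(k2/k1) = ln(1.898/0.278) = 1.9209349
1/T1 - 1/T2 = 1/399 - 1/462 = 0.0003417635
Ea = 8.314 * 1.9209349 / 0.0003417635
Ea = 46730 J/mol


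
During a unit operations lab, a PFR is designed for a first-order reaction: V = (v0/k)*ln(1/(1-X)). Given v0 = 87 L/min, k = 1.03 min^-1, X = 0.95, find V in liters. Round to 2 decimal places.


V = (v0/k) * ln(1/(1-X))
V = (87/1.03) * ln(1/(1-0.95))
V = 84.466019 * ln(20.0)
V = 84.466019 * 2.995732
V = 253.04 L


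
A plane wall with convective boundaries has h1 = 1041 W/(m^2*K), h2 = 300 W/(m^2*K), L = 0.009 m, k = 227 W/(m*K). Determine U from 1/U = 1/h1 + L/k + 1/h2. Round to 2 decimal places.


1/U = 1/h1 + L/k + 1/h2
1/U = 1/1041 + 0.009/227 + 1/300
1/U = 0.0009606148 + 3.96476e-05 + 0.0033333333
1/U = 0.0043335957
U = 230.76 W/(m^2*K)


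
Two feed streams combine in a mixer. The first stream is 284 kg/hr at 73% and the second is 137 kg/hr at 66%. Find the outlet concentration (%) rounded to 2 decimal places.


Mass balance on solute: F1*x1 + F2*x2 = F3*x3
F3 = F1 + F2 = 284 + 137 = 421 kg/hr
x3 = (F1*x1 + F2*x2)/F3
x3 = (284*0.73 + 137*0.66) / 421
x3 = 70.72%


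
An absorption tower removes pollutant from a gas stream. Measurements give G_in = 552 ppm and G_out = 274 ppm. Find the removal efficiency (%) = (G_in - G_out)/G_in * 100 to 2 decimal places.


Efficiency = (G_in - G_out) / G_in * 100%
Efficiency = (552 - 274) / 552 * 100
Efficiency = 278 / 552 * 100
Efficiency = 50.36%


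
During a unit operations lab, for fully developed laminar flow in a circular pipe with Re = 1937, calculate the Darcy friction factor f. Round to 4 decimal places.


f = 64 / Re
f = 64 / 1937
f = 0.0330


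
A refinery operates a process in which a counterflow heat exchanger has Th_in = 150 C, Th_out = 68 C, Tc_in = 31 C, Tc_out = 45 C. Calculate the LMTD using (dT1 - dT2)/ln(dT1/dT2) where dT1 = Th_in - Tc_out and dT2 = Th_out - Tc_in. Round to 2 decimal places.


dT1 = Th_in - Tc_out = 150 - 45 = 105
dT2 = Th_out - Tc_in = 68 - 31 = 37
LMTD = (dT1 - dT2) / ln(dT1/dT2)
LMTD = (105 - 37) / ln(105/37)
LMTD = 65.19 K


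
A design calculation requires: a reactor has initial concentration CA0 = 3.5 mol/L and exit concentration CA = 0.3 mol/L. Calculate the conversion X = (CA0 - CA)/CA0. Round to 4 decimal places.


X = (CA0 - CA) / CA0
X = (3.5 - 0.3) / 3.5
X = 3.2 / 3.5
X = 0.9143


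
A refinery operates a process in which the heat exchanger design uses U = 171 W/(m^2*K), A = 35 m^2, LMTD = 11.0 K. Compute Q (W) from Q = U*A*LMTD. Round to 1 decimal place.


Q = U * A * LMTD
Q = 171 * 35 * 11.0
Q = 65835.0 W


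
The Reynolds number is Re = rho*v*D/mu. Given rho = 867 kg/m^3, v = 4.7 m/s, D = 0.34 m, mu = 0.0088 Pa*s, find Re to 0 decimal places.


Re = rho * v * D / mu
Re = 867 * 4.7 * 0.34 / 0.0088
Re = 1385.466 / 0.0088
Re = 157439


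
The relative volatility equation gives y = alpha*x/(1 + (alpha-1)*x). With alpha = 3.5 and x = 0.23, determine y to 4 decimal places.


y = alpha*x / (1 + (alpha-1)*x)
y = 3.5*0.23 / (1 + (3.5-1)*0.23)
y = 0.805 / (1 + 0.575)
y = 0.805 / 1.575
y = 0.5111


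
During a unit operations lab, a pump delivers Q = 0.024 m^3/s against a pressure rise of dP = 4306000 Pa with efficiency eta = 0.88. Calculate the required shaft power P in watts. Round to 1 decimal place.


P = Q * dP / eta
P = 0.024 * 4306000 / 0.88
P = 103344.0 / 0.88
P = 117436.4 W


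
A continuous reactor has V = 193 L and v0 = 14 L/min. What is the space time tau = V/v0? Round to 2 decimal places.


tau = V / v0
tau = 193 / 14
tau = 13.79 min


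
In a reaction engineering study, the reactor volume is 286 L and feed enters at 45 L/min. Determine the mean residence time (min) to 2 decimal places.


tau = V / v0
tau = 286 / 45
tau = 6.36 min


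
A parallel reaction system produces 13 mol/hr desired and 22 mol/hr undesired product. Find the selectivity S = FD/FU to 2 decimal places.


S = desired product rate / undesired product rate
S = 13 / 22
S = 0.59


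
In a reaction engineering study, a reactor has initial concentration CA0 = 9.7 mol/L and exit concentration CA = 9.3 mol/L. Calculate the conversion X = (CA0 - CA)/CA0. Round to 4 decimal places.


X = (CA0 - CA) / CA0
X = (9.7 - 9.3) / 9.7
X = 0.4 / 9.7
X = 0.0412


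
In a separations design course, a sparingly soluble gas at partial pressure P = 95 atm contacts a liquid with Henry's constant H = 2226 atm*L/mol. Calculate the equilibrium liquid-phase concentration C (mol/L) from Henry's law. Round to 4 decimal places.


C = P / H
C = 95 / 2226
C = 0.0427 mol/L


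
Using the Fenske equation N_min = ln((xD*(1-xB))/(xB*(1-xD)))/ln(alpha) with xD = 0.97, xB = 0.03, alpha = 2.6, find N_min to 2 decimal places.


N_min = ln((xD*(1-xB))/(xB*(1-xD))) / ln(alpha)
Numerator inside ln: 0.9409 / 0.0009 = 1045.444444
ln(1045.444444) = 6.952197
ln(alpha) = ln(2.6) = 0.955511
N_min = 6.952197 / 0.955511 = 7.28


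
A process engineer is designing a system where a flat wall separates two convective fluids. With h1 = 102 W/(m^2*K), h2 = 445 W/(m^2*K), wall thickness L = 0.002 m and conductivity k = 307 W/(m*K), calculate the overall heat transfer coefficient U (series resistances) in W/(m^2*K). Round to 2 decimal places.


1/U = 1/h1 + L/k + 1/h2
1/U = 1/102 + 0.002/307 + 1/445
1/U = 0.0098039216 + 6.5147e-06 + 0.002247191
1/U = 0.0120576273
U = 82.94 W/(m^2*K)


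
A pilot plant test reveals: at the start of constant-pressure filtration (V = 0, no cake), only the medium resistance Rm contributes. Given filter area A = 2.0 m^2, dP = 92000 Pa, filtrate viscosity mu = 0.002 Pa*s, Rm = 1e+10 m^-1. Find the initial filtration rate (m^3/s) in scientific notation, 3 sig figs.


rate = A * dP / (mu * Rm)
rate = 2.0 * 92000 / (0.002 * 1e+10)
rate = 184000.0 / 2.000e+07
rate = 9.20e-03 m^3/s


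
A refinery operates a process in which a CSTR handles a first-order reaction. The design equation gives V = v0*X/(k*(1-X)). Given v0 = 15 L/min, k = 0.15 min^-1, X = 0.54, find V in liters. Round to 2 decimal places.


V = v0 * X / (k * (1 - X))
V = 15 * 0.54 / (0.15 * (1 - 0.54))
V = 8.1 / (0.15 * 0.46)
V = 8.1 / 0.069
V = 117.39 L


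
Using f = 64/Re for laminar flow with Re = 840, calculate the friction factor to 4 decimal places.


f = 64 / Re
f = 64 / 840
f = 0.0762


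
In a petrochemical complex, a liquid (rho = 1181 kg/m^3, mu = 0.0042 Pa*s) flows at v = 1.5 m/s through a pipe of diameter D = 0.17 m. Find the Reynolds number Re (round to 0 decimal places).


Re = rho * v * D / mu
Re = 1181 * 1.5 * 0.17 / 0.0042
Re = 301.155 / 0.0042
Re = 71704


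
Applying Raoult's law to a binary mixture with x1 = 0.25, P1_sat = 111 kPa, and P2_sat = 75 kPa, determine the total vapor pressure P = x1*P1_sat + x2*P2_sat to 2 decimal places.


P = x1*P1_sat + x2*P2_sat
x2 = 1 - x1 = 1 - 0.25 = 0.75
P = 0.25*111 + 0.75*75
P = 27.75 + 56.25
P = 84.00 kPa


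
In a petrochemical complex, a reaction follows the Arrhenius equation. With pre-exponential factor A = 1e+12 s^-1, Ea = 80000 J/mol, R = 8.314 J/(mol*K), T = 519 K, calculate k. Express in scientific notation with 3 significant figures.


k = A * exp(-Ea/(R*T))
k = 1e+12 * exp(-80000 / (8.314 * 519))
k = 1e+12 * exp(-18.540123)
k = 8.87e+03


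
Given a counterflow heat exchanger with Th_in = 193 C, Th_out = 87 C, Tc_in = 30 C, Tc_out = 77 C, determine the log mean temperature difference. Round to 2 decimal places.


dT1 = Th_in - Tc_out = 193 - 77 = 116
dT2 = Th_out - Tc_in = 87 - 30 = 57
LMTD = (dT1 - dT2) / ln(dT1/dT2)
LMTD = (116 - 57) / ln(116/57)
LMTD = 83.04 K


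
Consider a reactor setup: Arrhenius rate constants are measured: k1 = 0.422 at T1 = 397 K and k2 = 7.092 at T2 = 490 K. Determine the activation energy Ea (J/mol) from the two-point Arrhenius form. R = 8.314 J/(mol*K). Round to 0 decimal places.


Ea = R * ln(k2/k1) / (1/T1 - 1/T2)
ln(k2/k1) = ln(7.092/0.422) = 2.8217174
1/T1 - 1/T2 = 1/397 - 1/490 = 0.000478075361
Ea = 8.314 * 2.8217174 / 0.000478075361
Ea = 49071 J/mol


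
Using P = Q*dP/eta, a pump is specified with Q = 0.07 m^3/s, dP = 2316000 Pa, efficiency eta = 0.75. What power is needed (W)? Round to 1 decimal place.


P = Q * dP / eta
P = 0.07 * 2316000 / 0.75
P = 162120.0 / 0.75
P = 216160.0 W


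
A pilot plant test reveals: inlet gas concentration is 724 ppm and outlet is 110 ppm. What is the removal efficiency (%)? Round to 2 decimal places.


Efficiency = (G_in - G_out) / G_in * 100%
Efficiency = (724 - 110) / 724 * 100
Efficiency = 614 / 724 * 100
Efficiency = 84.81%


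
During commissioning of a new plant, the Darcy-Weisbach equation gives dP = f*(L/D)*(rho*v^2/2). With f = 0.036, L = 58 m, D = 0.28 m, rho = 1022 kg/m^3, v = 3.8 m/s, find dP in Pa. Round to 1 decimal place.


dP = f * (L/D) * (rho*v^2/2)
dP = 0.036 * (58/0.28) * (1022*3.8^2/2)
L/D = 207.14285714
rho*v^2/2 = 1022*14.44/2 = 7378.84
dP = 0.036 * 207.14285714 * 7378.84
dP = 55025.1 Pa


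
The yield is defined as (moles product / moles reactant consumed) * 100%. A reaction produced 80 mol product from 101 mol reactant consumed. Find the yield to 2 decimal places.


Yield = (moles product / moles consumed) * 100%
Yield = (80 / 101) * 100
Yield = 0.7921 * 100
Yield = 79.21%


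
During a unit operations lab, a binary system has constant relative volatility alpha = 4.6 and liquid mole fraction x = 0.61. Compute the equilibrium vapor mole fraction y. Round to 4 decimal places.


y = alpha*x / (1 + (alpha-1)*x)
y = 4.6*0.61 / (1 + (4.6-1)*0.61)
y = 2.806 / (1 + 2.196)
y = 2.806 / 3.196
y = 0.8780


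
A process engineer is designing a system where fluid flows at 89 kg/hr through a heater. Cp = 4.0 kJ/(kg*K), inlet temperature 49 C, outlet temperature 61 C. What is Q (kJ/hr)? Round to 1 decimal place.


Q = m_dot * Cp * (T2 - T1)
Q = 89 * 4.0 * (61 - 49)
Q = 89 * 4.0 * 12
Q = 4272.0 kJ/hr


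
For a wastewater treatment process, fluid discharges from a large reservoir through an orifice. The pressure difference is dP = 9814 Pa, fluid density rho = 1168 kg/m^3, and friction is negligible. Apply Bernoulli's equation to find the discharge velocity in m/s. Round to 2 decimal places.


v = sqrt(2*dP/rho)
v = sqrt(2*9814/1168)
v = sqrt(16.804795)
v = 4.10 m/s


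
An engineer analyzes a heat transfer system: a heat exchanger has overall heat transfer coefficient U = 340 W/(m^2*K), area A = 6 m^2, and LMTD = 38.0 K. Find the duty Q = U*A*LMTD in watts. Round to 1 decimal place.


Q = U * A * LMTD
Q = 340 * 6 * 38.0
Q = 77520.0 W


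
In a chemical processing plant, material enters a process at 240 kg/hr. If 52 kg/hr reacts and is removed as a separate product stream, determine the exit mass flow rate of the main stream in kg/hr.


Steady-state mass balance on the main outlet: F_out = F_in - F_removed
F_out = 240 - 52
F_out = 188 kg/hr


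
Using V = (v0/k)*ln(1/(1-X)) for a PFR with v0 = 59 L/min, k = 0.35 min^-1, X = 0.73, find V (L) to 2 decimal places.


V = (v0/k) * ln(1/(1-X))
V = (59/0.35) * ln(1/(1-0.73))
V = 168.571429 * ln(3.703704)
V = 168.571429 * 1.309333
V = 220.72 L


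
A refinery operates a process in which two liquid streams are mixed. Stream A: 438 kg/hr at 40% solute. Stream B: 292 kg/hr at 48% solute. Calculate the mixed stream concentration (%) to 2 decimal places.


Mass balance on solute: F1*x1 + F2*x2 = F3*x3
F3 = F1 + F2 = 438 + 292 = 730 kg/hr
x3 = (F1*x1 + F2*x2)/F3
x3 = (438*0.4 + 292*0.48) / 730
x3 = 43.20%


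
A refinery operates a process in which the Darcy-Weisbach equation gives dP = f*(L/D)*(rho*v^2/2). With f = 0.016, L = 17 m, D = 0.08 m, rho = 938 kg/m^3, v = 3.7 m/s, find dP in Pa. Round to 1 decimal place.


dP = f * (L/D) * (rho*v^2/2)
dP = 0.016 * (17/0.08) * (938*3.7^2/2)
L/D = 212.5
rho*v^2/2 = 938*13.69/2 = 6420.61
dP = 0.016 * 212.5 * 6420.61
dP = 21830.1 Pa


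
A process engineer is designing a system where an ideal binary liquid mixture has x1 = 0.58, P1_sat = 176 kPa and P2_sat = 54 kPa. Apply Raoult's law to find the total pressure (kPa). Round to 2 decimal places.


P = x1*P1_sat + x2*P2_sat
x2 = 1 - x1 = 1 - 0.58 = 0.42
P = 0.58*176 + 0.42*54
P = 102.08 + 22.68
P = 124.76 kPa


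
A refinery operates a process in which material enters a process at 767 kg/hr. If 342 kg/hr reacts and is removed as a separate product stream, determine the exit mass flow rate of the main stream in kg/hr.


Steady-state mass balance on the main outlet: F_out = F_in - F_removed
F_out = 767 - 342
F_out = 425 kg/hr
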